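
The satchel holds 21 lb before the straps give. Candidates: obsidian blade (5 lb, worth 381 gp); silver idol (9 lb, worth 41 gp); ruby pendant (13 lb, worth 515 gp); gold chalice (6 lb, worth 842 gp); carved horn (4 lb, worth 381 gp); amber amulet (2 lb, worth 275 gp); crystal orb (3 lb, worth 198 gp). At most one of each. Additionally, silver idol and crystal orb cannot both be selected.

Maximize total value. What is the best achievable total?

Best packing: obsidian blade + gold chalice + carved horn + amber amulet + crystal orb — 20 lb, 2077 total.
The closest alternative, obsidian blade + gold chalice + carved horn + amber amulet, reaches only 1879.

2077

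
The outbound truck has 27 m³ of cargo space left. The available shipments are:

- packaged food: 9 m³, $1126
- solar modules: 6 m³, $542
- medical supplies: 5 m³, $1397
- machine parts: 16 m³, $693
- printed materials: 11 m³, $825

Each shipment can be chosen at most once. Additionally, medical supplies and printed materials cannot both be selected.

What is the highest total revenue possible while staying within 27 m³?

3065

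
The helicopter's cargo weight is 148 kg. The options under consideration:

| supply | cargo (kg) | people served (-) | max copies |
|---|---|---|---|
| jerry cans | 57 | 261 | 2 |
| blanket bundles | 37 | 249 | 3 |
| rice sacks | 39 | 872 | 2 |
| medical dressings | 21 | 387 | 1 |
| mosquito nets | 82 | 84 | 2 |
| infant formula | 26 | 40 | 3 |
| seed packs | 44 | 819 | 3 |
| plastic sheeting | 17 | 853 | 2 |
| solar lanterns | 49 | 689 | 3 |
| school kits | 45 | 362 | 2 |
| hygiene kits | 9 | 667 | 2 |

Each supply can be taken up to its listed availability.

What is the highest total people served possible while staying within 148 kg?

4784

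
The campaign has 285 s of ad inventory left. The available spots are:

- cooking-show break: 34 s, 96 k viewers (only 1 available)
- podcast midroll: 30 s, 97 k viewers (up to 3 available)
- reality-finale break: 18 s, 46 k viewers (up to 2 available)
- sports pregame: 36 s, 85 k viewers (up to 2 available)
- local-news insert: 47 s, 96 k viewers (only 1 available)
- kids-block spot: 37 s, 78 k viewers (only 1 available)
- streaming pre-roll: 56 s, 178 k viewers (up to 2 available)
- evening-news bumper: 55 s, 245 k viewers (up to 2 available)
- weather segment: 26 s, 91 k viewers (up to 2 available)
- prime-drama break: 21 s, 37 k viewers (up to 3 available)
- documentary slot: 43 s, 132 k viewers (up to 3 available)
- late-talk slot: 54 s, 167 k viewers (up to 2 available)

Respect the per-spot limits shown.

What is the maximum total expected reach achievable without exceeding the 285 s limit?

1050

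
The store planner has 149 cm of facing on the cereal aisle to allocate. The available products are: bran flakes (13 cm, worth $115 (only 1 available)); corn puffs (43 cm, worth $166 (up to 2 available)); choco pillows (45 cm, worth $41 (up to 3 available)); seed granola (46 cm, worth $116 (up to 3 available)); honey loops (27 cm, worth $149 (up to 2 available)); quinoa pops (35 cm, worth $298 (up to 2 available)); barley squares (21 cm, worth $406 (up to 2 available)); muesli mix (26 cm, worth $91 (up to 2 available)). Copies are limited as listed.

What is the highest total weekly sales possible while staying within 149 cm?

Ranking by ratio (weekly sales/cm): barley squares 19.33, bran flakes 8.85, quinoa pops 8.51, honey loops 5.52.
Filling by ratio: bran flakes + 2×quinoa pops + 2×barley squares for 1523, with 24 cm left unused.
Replace bran flakes with honey loops: the trade gains 34 net, giving 1557 at 139 cm.

1557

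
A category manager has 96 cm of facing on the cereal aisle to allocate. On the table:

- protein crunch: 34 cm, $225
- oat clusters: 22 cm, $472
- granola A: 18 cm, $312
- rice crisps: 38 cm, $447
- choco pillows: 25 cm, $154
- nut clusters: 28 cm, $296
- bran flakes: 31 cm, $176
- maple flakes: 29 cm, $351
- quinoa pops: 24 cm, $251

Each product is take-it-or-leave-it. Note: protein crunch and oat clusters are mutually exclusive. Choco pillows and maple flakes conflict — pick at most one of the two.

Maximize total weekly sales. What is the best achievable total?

1386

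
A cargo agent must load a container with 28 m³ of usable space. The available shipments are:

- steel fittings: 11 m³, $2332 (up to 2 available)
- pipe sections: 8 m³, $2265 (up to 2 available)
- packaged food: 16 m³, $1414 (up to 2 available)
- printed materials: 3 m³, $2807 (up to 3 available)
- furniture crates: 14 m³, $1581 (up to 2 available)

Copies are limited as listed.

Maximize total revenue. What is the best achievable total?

13018

Taking the top-ratio shipments first gives 2×pipe sections + 3×printed materials for 12951 (25 m³).
Replace pipe sections with steel fittings: the trade gains 67 net, giving 13018 at 28 m³.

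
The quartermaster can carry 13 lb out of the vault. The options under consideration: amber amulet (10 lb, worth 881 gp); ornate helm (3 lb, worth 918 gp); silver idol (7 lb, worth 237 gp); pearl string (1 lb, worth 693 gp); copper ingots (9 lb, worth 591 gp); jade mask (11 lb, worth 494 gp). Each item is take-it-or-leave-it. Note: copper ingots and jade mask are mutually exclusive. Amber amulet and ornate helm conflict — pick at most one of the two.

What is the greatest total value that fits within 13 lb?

2202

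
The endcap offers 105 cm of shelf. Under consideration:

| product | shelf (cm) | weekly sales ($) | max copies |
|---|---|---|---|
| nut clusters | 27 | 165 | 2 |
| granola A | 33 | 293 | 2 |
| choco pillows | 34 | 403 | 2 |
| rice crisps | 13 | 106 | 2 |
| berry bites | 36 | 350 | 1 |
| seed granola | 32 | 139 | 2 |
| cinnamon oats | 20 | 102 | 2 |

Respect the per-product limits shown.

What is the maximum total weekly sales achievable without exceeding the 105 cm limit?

1156

Density check — choco pillows 11.85, berry bites 9.72, granola A 8.88 are the best per cm.
The ratio ordering already packs tightly: 2×choco pillows + berry bites, 104 cm, 1156.
Nothing else within 105 cm beats 1156.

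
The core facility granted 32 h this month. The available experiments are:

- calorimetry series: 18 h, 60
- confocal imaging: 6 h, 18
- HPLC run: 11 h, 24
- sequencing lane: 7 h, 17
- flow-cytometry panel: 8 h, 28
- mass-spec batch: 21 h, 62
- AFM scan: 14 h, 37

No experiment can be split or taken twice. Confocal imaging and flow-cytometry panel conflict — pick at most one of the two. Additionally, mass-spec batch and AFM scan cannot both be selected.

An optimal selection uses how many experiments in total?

Optimal total is 97.
calorimetry series + AFM scan hits 97 at 32 h.
Any selection reaching 97 contains exactly 2 experiments.

2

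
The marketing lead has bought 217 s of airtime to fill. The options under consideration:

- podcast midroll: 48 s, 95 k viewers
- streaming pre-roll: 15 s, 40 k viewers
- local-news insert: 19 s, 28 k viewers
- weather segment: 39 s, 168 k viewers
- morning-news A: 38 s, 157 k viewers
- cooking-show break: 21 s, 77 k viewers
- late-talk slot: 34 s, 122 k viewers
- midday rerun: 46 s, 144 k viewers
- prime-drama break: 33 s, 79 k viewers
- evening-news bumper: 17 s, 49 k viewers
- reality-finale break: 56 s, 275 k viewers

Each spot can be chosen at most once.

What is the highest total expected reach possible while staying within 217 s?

870

By expected reach per s: reality-finale break 4.91, weather segment 4.31, morning-news A 4.13, cooking-show break 3.67 lead.
Greedy by ratio would take weather segment + morning-news A + cooking-show break + late-talk slot + evening-news bumper + reality-finale break: 205 s used, total 848.
Dropping late-talk slot frees 34 s; slotting in midday rerun (46 s) lifts the total to 870 at 217 s.
Next best is weather segment + morning-news A + late-talk slot + midday rerun + reality-finale break at 866 (213 s) — short by 4.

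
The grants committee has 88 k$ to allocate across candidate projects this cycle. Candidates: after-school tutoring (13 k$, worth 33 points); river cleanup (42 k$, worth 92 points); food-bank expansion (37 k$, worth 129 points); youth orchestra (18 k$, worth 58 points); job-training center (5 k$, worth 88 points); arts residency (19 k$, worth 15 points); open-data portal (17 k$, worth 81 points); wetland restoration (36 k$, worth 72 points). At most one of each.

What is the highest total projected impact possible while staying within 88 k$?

356

By projected impact per k$: job-training center 17.60, open-data portal 4.76, food-bank expansion 3.49 lead.
Taking food-bank expansion + youth orchestra + job-training center + open-data portal: 77 k$ used, 356 in projected impact.
The closest alternative, after-school tutoring + food-bank expansion + job-training center + open-data portal, reaches only 331.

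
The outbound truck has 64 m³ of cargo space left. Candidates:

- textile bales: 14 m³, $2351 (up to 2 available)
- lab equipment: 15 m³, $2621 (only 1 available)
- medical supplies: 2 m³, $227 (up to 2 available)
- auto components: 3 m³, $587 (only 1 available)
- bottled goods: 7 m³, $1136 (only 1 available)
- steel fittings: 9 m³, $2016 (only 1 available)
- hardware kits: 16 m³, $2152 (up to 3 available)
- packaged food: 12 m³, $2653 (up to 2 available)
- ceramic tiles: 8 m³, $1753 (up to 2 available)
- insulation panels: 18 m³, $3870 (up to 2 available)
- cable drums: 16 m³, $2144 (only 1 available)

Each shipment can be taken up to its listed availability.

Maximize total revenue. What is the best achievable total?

Taking the top-ratio shipments first gives 2×medical supplies + auto components + bottled goods + steel fittings + 2×packaged food + 2×ceramic tiles for 13005 (63 m³).
A better packing is packaged food + 2×ceramic tiles + 2×insulation panels: 64 m³, total 13899.
Every other selection either busts 64 m³ or exceeds an availability limit or fails to beat 13899.

13899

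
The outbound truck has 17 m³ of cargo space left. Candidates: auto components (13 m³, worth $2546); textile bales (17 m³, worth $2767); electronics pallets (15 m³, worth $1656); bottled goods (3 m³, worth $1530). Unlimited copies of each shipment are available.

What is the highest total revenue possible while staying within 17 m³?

7650

Best packing: 5×bottled goods — 15 m³, 7650 total.
No other feasible combination exceeds 7650.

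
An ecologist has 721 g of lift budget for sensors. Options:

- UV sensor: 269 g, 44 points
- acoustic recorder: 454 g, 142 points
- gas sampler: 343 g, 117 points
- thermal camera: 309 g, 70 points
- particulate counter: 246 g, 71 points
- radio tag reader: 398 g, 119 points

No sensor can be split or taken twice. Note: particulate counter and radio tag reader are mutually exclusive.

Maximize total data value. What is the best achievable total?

A density-first pass picks gas sampler + particulate counter — 188 at 589 g.
Dropping gas sampler frees 343 g; slotting in acoustic recorder (454 g) lifts the total to 213 at 700 g.
Nothing else feasible within 721 g beats 213.

213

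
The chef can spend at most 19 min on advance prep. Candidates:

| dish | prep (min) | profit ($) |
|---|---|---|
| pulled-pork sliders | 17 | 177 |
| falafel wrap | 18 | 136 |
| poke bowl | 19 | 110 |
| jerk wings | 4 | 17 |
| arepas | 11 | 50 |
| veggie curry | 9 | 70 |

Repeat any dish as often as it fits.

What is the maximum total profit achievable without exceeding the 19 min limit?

Density check — pulled-pork sliders 10.41, veggie curry 7.78, falafel wrap 7.56, poke bowl 5.79 are the best per min.
Best packing: pulled-pork sliders — 17 min, 177 total.

177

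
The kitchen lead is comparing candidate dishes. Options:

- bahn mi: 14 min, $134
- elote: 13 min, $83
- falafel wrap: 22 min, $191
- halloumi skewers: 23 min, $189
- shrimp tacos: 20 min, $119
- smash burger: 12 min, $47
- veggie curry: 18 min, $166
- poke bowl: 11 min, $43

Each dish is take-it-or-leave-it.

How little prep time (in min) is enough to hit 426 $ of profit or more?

53

Need the lightest bundle worth ≥ 426.
elote + falafel wrap + veggie curry: 440 profit at 53 min.
Any bundle with less than 53 min falls short of 426.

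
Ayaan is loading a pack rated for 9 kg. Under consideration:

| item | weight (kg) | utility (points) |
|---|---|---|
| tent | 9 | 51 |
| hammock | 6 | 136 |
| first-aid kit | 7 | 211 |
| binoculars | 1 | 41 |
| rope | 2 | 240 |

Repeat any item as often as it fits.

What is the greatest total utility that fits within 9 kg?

Ranking by ratio (utility/kg): rope 120.00, binoculars 41.00, first-aid kit 30.14, hammock 22.67.
Taking binoculars + 4×rope: 9 kg used, 1001 in utility.

1001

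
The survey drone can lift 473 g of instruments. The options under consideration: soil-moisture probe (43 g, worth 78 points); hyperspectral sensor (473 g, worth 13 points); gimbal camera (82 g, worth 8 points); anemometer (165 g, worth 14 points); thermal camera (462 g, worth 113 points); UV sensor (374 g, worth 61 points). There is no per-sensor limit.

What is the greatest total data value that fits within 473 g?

11×soil-moisture probe uses 473 of the 473 g and totals 858.
That's the maximum — no swap from here does better than 858.

858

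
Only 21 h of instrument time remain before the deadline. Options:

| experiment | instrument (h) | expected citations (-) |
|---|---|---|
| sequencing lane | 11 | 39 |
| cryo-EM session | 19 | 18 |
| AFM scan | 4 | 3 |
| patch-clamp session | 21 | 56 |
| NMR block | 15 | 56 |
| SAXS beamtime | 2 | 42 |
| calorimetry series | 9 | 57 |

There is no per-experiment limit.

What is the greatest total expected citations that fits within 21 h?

420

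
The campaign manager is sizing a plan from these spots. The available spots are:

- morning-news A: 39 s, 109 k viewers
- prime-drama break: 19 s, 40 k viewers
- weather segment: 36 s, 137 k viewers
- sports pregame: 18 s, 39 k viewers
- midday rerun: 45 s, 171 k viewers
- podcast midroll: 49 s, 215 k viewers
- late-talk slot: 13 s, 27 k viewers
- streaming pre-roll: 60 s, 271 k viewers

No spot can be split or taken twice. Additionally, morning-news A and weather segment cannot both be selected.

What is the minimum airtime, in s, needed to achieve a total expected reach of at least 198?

49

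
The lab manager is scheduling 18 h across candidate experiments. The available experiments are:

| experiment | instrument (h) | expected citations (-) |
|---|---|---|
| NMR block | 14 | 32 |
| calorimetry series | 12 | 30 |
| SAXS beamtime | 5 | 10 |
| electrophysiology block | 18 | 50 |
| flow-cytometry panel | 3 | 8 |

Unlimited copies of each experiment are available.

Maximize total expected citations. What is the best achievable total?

Taking electrophysiology block: 18 h used, 50 in expected citations.
That's the maximum — no swap from here does better than 50.

50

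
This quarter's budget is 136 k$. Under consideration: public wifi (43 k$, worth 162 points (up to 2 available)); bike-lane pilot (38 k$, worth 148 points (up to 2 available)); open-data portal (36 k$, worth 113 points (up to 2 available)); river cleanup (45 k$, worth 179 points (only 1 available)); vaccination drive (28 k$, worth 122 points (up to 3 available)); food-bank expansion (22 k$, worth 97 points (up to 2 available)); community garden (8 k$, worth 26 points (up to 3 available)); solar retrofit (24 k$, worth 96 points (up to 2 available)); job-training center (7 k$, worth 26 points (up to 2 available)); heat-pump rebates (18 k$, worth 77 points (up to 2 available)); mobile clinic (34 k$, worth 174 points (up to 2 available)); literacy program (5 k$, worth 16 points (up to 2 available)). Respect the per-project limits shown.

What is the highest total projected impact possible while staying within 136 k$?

Greedy by ratio would take 2×food-bank expansion + heat-pump rebates + 2×mobile clinic + literacy program: 135 k$ used, total 635.
Dropping food-bank expansion and literacy program frees 27 k$; slotting in vaccination drive (28 k$) lifts the total to 644 at 136 k$.
No other feasible combination exceeds 644.

644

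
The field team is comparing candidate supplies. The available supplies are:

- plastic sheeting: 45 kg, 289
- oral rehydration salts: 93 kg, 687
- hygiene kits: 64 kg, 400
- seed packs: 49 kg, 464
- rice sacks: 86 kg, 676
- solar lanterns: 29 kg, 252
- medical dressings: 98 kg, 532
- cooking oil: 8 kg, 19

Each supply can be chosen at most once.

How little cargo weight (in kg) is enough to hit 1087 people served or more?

Need the lightest bundle worth ≥ 1087.
seed packs + rice sacks reaches 1140 using 135 kg.
No combination under 135 kg hits 1087.

135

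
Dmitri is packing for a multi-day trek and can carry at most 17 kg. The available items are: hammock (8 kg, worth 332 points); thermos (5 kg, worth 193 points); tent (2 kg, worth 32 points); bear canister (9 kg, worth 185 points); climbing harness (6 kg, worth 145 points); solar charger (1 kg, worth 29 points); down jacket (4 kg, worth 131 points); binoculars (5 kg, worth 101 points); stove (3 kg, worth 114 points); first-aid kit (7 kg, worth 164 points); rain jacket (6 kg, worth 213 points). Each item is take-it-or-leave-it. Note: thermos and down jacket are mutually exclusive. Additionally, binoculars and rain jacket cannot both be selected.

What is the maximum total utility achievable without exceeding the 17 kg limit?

668

Hammock + thermos + solar charger + stove uses 17 of the 17 kg and totals 668.
That's the maximum — no feasible swap from here does better than 668.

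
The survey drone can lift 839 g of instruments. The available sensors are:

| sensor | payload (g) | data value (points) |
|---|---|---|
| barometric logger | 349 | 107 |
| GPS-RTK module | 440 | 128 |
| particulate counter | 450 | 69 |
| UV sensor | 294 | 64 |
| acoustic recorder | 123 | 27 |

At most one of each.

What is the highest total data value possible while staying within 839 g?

The ratio ordering already packs tightly: barometric logger + GPS-RTK module, 789 g, 235.

235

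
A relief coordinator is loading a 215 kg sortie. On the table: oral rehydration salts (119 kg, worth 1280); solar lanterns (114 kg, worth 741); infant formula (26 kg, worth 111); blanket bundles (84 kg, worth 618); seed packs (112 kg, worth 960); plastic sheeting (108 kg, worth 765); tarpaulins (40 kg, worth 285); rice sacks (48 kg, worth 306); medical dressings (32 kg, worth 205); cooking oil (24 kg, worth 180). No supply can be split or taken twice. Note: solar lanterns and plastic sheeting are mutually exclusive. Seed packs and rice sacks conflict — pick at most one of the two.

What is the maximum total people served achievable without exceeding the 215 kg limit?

1950

The ratio ordering already packs tightly: oral rehydration salts + tarpaulins + medical dressings + cooking oil, 215 kg, 1950.
Nothing else feasible within 215 kg beats 1950.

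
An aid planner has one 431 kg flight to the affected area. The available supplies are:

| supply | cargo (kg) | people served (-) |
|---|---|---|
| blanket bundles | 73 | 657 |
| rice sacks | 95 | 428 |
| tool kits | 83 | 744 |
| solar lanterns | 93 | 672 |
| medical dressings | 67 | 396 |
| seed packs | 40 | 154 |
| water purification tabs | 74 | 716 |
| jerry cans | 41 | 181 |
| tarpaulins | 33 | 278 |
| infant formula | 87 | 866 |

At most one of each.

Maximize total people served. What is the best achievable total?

3657

The ratio ordering already packs tightly: blanket bundles + tool kits + medical dressings + water purification tabs + tarpaulins + infant formula, 417 kg, 3657.
The closest alternative, blanket bundles + tool kits + solar lanterns + water purification tabs + infant formula, reaches only 3655.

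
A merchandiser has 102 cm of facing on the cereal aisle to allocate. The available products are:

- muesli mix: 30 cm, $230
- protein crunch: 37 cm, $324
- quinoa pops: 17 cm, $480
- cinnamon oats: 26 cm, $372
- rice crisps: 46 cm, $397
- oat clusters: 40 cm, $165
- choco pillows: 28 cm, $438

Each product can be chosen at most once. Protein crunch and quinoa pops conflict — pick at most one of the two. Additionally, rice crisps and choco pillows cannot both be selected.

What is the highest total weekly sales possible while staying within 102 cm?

1520

Taking muesli mix + quinoa pops + cinnamon oats + choco pillows: 101 cm used, 1520 in weekly sales.
Every other selection either busts 102 cm or breaks a pairing rule or fails to beat 1520.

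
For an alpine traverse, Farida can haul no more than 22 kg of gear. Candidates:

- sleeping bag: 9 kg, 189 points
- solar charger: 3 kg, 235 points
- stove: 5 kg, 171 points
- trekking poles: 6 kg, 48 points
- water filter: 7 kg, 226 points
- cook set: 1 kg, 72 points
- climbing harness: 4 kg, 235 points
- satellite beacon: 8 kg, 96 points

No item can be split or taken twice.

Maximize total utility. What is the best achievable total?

939

By utility per kg: solar charger 78.33, cook set 72.00, climbing harness 58.75 lead.
Taking solar charger + stove + water filter + cook set + climbing harness: 20 kg used, 939 in utility.
Next best is sleeping bag + solar charger + stove + cook set + climbing harness at 902 (22 kg) — short by 37.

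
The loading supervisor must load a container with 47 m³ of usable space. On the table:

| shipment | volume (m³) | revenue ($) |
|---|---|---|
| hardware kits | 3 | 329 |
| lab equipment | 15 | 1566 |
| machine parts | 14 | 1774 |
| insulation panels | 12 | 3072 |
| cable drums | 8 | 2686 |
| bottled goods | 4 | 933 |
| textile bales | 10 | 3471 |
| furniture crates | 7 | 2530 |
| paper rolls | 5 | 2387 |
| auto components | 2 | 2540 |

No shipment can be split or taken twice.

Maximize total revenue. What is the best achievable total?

Hardware kits + insulation panels + cable drums + textile bales + furniture crates + paper rolls + auto components uses 47 of the 47 m³ and totals 17015.
The closest alternative, insulation panels + cable drums + textile bales + furniture crates + paper rolls + auto components, reaches only 16686.

17015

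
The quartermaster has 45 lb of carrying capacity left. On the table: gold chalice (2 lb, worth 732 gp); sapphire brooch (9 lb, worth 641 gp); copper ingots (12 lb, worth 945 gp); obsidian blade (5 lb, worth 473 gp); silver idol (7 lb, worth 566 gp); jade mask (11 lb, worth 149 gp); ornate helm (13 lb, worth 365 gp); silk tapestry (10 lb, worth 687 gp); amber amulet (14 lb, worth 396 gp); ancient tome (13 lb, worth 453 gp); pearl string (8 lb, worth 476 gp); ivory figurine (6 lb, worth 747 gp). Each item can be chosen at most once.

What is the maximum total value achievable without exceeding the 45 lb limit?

4225

Filling by ratio: gold chalice + sapphire brooch + copper ingots + obsidian blade + silver idol + ivory figurine for 4104, with 4 lb left unused.
Replace silver idol with silk tapestry: the trade gains 121 net, giving 4225 at 44 lb.
An exhaustive check of the 4096 subsets confirms 4225.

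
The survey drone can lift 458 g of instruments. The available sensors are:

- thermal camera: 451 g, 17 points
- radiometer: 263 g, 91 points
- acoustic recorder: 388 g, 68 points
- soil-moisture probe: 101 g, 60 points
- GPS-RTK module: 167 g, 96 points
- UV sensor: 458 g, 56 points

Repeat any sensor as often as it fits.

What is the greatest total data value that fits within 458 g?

252

The ratio heuristic lands on 4×soil-moisture probe (240) but leaves 54 g idle.
Dropping 3×soil-moisture probe frees 303 g; slotting in 2×GPS-RTK module (334 g) lifts the total to 252 at 435 g.
The spare 23 g is too small for any remaining sensor, and no exchange beats 252.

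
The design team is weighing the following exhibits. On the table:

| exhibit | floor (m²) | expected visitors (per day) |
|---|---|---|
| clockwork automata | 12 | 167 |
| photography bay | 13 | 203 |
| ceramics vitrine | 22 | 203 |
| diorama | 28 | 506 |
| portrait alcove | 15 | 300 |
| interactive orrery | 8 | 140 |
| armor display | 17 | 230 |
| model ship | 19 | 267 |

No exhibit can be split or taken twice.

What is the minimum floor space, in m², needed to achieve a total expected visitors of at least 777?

43

Look for the lowest-floor combination reaching 777.
diorama + portrait alcove: 806 expected visitors at 43 m².
No combination under 43 m² hits 777.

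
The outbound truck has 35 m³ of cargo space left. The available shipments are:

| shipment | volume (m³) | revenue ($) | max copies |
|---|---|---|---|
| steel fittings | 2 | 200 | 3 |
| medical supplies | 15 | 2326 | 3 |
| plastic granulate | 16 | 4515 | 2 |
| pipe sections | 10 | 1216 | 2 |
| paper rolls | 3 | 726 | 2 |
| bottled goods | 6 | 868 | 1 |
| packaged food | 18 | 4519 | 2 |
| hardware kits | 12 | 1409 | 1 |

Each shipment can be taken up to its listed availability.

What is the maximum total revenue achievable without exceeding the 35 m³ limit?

9756

By revenue per m³: plastic granulate 282.19, packaged food 251.06, paper rolls 242.00 lead.
Best packing: 2×plastic granulate + paper rolls — 35 m³, 9756 total.
That's the maximum — no swap from here does better than 9756.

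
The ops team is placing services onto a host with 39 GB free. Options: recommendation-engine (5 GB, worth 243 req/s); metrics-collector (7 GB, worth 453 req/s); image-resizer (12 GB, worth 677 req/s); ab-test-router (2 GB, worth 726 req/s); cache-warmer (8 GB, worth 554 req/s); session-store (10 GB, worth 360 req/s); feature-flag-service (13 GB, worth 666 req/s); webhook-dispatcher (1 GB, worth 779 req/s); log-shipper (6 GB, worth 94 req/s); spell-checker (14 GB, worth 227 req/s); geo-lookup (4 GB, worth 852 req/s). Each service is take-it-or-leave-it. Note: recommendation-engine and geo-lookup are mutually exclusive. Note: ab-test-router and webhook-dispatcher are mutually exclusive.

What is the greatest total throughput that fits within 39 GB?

3528

Density check — webhook-dispatcher 779.00, ab-test-router 363.00, geo-lookup 213.00 are the best per GB.
Image-resizer + cache-warmer + feature-flag-service + webhook-dispatcher + geo-lookup uses 38 of the 39 GB and totals 3528.
An exhaustive check of the 2048 subsets confirms 3528.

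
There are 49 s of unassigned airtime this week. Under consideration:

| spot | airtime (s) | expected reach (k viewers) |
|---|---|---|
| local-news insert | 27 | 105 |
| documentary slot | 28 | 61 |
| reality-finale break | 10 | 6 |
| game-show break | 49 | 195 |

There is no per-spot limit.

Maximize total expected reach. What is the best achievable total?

195

Density check — game-show break 3.98, local-news insert 3.89, documentary slot 2.18, reality-finale break 0.60 are the best per s.
The ratio ordering already packs tightly: game-show break, 49 s, 195.
Every other selection either busts 49 s or fails to beat 195.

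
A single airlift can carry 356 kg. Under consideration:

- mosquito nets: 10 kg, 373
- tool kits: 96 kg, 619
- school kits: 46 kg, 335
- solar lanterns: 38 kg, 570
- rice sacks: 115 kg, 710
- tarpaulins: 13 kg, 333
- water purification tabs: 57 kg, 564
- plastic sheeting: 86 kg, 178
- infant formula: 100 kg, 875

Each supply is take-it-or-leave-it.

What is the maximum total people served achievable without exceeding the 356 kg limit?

The ratio heuristic lands on mosquito nets + school kits + solar lanterns + tarpaulins + water purification tabs + plastic sheeting + infant formula (3228) but leaves 6 kg idle.
Replace school kits and plastic sheeting with rice sacks: the trade gains 197 net, giving 3425 at 333 kg.
Every other selection either busts 356 kg or fails to beat 3425.

3425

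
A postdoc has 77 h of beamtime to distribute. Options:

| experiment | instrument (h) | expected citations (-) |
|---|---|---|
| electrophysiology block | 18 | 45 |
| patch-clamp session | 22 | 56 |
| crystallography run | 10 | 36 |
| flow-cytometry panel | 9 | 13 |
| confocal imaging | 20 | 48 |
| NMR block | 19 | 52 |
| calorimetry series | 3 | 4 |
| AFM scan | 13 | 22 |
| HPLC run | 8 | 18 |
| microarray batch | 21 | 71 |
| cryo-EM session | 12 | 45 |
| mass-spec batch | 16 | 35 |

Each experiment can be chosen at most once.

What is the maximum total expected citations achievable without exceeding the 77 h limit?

232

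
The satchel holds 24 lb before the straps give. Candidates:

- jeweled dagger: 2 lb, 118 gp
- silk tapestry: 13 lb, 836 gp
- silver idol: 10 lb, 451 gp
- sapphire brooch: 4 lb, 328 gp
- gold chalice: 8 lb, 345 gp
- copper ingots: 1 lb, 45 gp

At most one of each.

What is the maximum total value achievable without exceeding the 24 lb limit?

1344

The ratio heuristic lands on jeweled dagger + silk tapestry + sapphire brooch + copper ingots (1327) but leaves 4 lb idle.
The 4 lb tied up in sapphire brooch is better spent on gold chalice — total rises to 1344 (24 lb).
Nothing else within 24 lb beats 1344.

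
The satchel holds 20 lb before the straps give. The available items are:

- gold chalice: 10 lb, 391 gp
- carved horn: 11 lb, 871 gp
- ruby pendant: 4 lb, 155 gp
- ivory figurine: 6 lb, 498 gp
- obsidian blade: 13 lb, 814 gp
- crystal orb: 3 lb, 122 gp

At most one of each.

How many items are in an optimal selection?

3

Optimal total is 1491.
For example carved horn + ivory figurine + crystal orb achieves it, using 20 lb.
Every optimal selection uses 3 items.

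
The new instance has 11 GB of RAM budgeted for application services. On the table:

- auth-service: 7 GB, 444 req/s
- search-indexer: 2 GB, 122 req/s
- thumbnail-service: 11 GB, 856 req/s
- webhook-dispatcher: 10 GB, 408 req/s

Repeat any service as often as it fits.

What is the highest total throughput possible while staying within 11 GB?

856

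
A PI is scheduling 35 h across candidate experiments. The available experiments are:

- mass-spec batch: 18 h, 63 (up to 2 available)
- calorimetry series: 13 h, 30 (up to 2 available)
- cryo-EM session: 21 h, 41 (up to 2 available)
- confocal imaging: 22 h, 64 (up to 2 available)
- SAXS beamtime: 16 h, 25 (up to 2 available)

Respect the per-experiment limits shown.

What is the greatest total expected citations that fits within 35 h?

94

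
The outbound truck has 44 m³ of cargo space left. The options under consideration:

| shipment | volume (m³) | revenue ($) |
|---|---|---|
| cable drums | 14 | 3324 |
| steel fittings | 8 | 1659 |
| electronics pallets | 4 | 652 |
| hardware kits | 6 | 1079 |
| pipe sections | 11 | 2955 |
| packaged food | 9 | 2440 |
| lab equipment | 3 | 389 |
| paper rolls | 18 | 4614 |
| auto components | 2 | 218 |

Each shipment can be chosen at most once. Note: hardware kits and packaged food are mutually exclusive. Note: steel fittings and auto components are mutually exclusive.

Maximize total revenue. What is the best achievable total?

Cable drums + pipe sections + paper rolls uses 43 of the 44 m³ and totals 10893.

10893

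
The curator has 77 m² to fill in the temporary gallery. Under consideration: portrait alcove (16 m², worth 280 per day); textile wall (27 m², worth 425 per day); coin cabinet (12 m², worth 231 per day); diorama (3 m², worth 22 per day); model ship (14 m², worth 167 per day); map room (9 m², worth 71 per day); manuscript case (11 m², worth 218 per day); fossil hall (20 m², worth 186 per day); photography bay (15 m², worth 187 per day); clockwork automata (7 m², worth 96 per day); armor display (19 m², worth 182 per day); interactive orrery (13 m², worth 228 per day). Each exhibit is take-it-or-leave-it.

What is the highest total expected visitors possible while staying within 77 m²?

1272

Density check — manuscript case 19.82, coin cabinet 19.25, interactive orrery 17.54 are the best per m².
Greedy by ratio would take portrait alcove + coin cabinet + diorama + manuscript case + photography bay + clockwork automata + interactive orrery: 77 m² used, total 1262.
Replace photography bay and interactive orrery with textile wall: the trade gains 10 net, giving 1272 at 76 m².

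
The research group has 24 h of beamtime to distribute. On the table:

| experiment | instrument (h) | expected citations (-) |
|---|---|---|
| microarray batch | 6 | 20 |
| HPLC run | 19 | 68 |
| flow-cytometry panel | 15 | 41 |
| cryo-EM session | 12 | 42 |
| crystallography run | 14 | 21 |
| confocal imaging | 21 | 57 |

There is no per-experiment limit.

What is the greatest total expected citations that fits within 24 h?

84

A density-first pass picks HPLC run — 68 at 19 h.
Replace HPLC run with 2×cryo-EM session: the trade gains 16 net, giving 84 at 24 h.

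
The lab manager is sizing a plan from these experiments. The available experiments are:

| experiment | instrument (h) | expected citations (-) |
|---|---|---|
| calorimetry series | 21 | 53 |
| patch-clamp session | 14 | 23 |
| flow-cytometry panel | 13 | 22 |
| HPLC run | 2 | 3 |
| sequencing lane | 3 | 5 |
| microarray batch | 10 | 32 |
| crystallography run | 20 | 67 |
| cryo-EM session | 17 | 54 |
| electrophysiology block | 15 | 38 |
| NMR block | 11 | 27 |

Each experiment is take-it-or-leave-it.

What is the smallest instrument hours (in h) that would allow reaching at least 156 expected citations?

49

Minimise h subject to total expected citations ≥ 156.
HPLC run + microarray batch + crystallography run + cryo-EM session reaches 156 using 49 h.
No combination under 49 h hits 156.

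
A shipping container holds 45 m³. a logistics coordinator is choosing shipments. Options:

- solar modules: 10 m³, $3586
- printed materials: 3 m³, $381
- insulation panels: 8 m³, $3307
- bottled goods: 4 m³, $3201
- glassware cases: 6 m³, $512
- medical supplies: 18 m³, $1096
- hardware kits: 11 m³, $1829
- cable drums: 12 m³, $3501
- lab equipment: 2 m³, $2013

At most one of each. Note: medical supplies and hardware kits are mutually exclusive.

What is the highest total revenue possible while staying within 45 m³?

Best packing: solar modules + printed materials + insulation panels + bottled goods + glassware cases + cable drums + lab equipment — 45 m³, 16501 total.
Nothing else feasible within 45 m³ beats 16501.

16501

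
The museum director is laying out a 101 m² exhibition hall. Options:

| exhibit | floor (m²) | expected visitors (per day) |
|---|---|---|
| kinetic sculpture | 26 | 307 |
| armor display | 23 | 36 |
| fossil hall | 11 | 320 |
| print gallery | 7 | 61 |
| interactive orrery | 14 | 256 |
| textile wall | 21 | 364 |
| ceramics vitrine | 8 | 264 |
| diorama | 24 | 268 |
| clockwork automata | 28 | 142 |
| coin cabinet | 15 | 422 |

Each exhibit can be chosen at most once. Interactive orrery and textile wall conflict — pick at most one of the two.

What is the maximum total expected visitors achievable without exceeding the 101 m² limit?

By expected visitors per m²: ceramics vitrine 33.00, fossil hall 29.09, coin cabinet 28.13, interactive orrery 18.29 lead.
Kinetic sculpture + fossil hall + interactive orrery + ceramics vitrine + diorama + coin cabinet uses 98 of the 101 m² and totals 1837.
That's the maximum — no feasible swap from here does better than 1837.

1837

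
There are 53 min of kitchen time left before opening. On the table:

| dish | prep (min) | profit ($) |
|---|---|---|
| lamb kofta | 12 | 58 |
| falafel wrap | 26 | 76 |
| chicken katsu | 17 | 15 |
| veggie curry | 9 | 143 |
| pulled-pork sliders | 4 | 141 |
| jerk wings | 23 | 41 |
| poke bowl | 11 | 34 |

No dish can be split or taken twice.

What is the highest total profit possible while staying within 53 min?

418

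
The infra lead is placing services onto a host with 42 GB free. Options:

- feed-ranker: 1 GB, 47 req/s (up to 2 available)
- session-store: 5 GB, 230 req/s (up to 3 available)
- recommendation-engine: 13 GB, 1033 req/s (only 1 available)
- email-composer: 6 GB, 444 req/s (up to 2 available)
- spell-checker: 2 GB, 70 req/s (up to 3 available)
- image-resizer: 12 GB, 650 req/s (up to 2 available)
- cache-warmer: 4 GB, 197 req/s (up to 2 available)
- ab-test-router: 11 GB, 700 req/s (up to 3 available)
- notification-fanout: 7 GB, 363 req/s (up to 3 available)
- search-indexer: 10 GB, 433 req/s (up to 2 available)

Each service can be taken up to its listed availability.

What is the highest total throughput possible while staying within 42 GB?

2924

Ranking by ratio (throughput/GB): recommendation-engine 79.46, email-composer 74.00, ab-test-router 63.64, image-resizer 54.17.
A density-first pass picks 2×feed-ranker + recommendation-engine + 2×email-composer + cache-warmer + ab-test-router — 2912 at 42 GB.
Dropping feed-ranker and email-composer and cache-warmer frees 11 GB; slotting in ab-test-router (11 GB) lifts the total to 2924 at 42 GB.
Every other selection either busts 42 GB or exceeds an availability limit or fails to beat 2924.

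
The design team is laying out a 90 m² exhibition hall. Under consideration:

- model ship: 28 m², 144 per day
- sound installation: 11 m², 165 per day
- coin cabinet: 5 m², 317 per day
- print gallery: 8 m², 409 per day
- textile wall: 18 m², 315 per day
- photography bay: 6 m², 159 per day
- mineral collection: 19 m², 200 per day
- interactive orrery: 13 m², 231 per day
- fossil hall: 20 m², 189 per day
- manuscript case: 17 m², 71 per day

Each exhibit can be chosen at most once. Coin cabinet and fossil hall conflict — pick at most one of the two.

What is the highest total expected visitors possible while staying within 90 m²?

1796

Ranking by ratio (expected visitors/m²): coin cabinet 63.40, print gallery 51.12, photography bay 26.50.
Best packing: sound installation + coin cabinet + print gallery + textile wall + photography bay + mineral collection + interactive orrery — 80 m², 1796 total.
Next best is model ship + sound installation + coin cabinet + print gallery + textile wall + photography bay + interactive orrery at 1740 (89 m²) — short by 56.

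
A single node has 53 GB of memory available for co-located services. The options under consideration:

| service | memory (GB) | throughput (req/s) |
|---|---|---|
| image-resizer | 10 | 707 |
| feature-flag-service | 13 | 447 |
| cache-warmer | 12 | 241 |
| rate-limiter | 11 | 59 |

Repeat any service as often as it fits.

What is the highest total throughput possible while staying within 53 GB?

3535

By throughput per GB: image-resizer 70.70, feature-flag-service 34.38, cache-warmer 20.08, rate-limiter 5.36 lead.
Taking 5×image-resizer: 50 GB used, 3535 in throughput.
The spare 3 GB is too small for any remaining service, and no exchange beats 3535.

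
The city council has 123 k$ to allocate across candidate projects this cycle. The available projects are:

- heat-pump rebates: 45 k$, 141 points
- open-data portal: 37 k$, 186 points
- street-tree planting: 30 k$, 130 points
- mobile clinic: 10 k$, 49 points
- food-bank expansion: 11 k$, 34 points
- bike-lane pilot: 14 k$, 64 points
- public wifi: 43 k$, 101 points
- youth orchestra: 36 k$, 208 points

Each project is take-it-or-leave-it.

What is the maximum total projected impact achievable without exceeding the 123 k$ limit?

By projected impact per k$: youth orchestra 5.78, open-data portal 5.03, mobile clinic 4.90, bike-lane pilot 4.57 lead.
The ratio heuristic lands on open-data portal + mobile clinic + food-bank expansion + bike-lane pilot + youth orchestra (541) but leaves 15 k$ idle.
Replace mobile clinic and food-bank expansion with street-tree planting: the trade gains 47 net, giving 588 at 117 k$.
An exhaustive check of the 256 subsets confirms 588.

588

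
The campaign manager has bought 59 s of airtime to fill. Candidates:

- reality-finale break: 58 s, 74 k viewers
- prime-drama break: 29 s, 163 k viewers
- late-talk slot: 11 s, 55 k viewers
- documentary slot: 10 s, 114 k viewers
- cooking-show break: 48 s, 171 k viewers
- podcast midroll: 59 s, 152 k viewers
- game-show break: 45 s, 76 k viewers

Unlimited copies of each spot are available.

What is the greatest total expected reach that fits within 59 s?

570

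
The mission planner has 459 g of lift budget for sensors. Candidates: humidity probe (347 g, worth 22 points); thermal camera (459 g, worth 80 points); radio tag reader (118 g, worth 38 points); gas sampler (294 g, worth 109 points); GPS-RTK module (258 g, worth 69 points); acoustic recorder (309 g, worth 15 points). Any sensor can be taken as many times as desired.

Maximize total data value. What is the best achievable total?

147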